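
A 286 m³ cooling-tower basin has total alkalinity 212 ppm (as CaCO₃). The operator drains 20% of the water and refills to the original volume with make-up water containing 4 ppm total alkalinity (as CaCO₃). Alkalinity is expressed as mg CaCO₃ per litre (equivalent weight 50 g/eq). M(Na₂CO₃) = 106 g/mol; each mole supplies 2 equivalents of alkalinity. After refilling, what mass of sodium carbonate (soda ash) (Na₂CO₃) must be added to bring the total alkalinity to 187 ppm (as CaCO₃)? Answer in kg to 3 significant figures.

5.03 kg

Volume: 286 m³ = 286,000 L.
After draining 20% and refilling: 212 × 0.80 + 4 × 0.20 = 170.4 ppm.
Deficit to target: 187 − 170.4 = 16.6 mg/L.
As CaCO₃: 16.6 mg/L × 286,000 L = 4748 g; ÷ 50 g/eq ÷ 2 = 47.48 mol Na₂CO₃.
Mass: 47.48 × 106 = 5032 g.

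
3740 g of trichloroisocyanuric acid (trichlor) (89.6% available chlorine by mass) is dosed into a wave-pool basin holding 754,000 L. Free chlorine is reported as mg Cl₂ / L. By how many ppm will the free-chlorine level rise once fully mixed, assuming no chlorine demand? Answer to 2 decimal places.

4.44 ppm

Available chlorine delivered: 3740 g × 0.896 = 3351 g as Cl₂.
Concentration rise: 3351 g / 754,000 L = 4.444 mg/L = 4.44 ppm.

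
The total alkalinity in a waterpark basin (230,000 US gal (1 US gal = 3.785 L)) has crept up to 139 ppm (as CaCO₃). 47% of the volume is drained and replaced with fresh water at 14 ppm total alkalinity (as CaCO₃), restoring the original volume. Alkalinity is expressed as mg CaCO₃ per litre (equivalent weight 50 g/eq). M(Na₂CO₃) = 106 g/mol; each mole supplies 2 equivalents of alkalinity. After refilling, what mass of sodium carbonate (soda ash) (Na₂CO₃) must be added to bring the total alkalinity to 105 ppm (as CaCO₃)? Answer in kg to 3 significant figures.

22.8 kg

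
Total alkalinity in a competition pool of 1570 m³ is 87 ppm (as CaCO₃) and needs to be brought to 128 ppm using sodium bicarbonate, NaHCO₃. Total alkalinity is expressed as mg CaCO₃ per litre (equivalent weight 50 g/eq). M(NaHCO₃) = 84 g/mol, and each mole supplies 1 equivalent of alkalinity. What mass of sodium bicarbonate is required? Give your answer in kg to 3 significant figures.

108 kg

Volume: 1570 m³ = 1,570,000 L.
Alkalinity to add: (128 − 87) = 41 mg/L as CaCO₃ × 1,570,000 L = 64,370 g as CaCO₃.
Equivalents: 64,370 g ÷ 50 g/eq = 1287 eq.
NaHCO₃ supplies 1 eq per mole → 1287 mol.
Mass: 1287 mol × 84 g/mol = 108,100 g.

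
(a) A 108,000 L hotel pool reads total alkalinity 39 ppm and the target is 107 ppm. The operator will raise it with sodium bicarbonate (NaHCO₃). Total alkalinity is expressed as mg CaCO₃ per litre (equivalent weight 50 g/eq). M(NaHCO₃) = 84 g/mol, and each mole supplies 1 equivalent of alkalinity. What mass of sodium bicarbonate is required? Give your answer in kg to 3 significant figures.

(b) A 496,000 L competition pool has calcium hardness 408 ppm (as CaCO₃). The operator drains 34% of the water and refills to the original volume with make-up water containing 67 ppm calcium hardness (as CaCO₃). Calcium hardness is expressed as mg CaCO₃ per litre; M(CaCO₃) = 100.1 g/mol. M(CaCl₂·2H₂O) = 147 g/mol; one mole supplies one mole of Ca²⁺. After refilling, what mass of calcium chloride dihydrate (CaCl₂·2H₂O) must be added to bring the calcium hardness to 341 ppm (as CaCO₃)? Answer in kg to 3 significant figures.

(a) Alkalinity to add: (107 − 39) = 68 mg/L as CaCO₃ × 108,000 L = 7344 g as CaCO₃.
(a) Equivalents: 7344 g ÷ 50 g/eq = 146.9 eq.
(a) NaHCO₃ supplies 1 eq per mole → 146.9 mol.
(a) Mass: 146.9 mol × 84 g/mol = 12,340 g.

(b) After draining 34% and refilling: 408 × 0.66 + 67 × 0.34 = 292.06 ppm.
(b) Deficit to target: 341 − 292.06 = 48.94 mg/L.
(b) As CaCO₃: 48.94 mg/L × 496,000 L = 24,270 g; ÷ 100.1 = 242.5 mol Ca²⁺.
(b) Mass: 242.5 × 147 = 35,650 g.

(a) 12.3 kg; (b) 35.6 kg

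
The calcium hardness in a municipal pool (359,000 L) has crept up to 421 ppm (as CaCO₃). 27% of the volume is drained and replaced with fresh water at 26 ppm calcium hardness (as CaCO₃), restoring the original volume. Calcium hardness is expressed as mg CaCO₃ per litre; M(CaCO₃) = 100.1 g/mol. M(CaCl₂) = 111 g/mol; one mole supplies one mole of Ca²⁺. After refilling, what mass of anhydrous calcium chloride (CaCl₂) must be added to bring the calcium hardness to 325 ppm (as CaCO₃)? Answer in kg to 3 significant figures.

After draining 27% and refilling: 421 × 0.73 + 26 × 0.27 = 314.35 ppm.
Deficit to target: 325 − 314.35 = 10.65 mg/L.
As CaCO₃: 10.65 mg/L × 359,000 L = 3823 g; ÷ 100.1 = 38.2 mol Ca²⁺.
Mass: 38.2 × 111 = 4240 g.

4.24 kg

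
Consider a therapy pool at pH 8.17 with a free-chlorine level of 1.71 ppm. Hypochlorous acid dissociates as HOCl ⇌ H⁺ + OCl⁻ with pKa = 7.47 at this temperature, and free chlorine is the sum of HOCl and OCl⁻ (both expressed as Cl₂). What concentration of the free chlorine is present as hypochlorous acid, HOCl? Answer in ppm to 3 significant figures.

[OCl⁻]/[HOCl] = 10^(pH − pKa) = 10^(8.17 − 7.47) = 10^0.70 = 5.012.
Fraction as HOCl = 1 / (1 + 5.012) = 0.1663.
HOCl = 0.1663 × 1.71 ppm = 0.2844 ppm.

0.284 ppm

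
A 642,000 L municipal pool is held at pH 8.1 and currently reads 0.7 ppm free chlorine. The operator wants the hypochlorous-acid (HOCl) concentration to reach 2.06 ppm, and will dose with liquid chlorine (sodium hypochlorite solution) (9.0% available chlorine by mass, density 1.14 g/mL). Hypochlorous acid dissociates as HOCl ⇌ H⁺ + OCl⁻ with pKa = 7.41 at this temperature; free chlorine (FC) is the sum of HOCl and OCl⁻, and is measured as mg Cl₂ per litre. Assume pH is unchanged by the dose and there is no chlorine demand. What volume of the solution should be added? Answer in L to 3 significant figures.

71.6 L

[OCl⁻]/[HOCl] = 10^(pH − pKa) = 10^(8.1 − 7.41) = 4.898; fraction as HOCl = 1/(1 + 4.898) = 0.1696.
Free chlorine required for 2.06 ppm HOCl: 2.06 / 0.1696 = 12.15 ppm.
FC to add: 12.15 − 0.7 = 11.45 mg/L as Cl₂.
Cl₂ equivalent: 11.45 mg/L × 642,000 L = 7351 g.
Product at 9.0% available Cl: 7351 / 0.09 = 81,670 g.
Volume: 81,670 g ÷ 1.14 g/mL = 71,640 mL.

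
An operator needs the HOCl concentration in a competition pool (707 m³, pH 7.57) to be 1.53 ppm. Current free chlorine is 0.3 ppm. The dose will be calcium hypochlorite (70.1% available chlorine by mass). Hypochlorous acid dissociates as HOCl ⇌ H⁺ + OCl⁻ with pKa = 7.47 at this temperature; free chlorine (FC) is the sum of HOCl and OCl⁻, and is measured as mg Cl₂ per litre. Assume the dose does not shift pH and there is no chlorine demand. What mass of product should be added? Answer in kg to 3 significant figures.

Volume: 707 m³ = 707,000 L.
[OCl⁻]/[HOCl] = 10^(pH − pKa) = 10^(7.57 − 7.47) = 1.259; fraction as HOCl = 1/(1 + 1.259) = 0.4427.
Free chlorine required for 1.53 ppm HOCl: 1.53 / 0.4427 = 3.456 ppm.
FC to add: 3.456 − 0.3 = 3.156 mg/L as Cl₂.
Cl₂ equivalent: 3.156 mg/L × 707,000 L = 2231 g.
Product at 70.1% available Cl: 2231 / 0.701 = 3183 g.

3.18 kg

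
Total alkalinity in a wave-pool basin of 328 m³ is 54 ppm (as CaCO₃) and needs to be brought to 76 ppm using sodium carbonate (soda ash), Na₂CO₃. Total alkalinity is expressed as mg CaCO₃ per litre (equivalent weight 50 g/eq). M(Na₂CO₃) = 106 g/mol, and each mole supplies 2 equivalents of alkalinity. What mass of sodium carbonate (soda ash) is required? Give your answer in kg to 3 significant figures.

7.65 kg

Volume: 328 m³ = 328,000 L.
Alkalinity to add: (76 − 54) = 22 mg/L as CaCO₃ × 328,000 L = 7216 g as CaCO₃.
Equivalents: 7216 g ÷ 50 g/eq = 144.3 eq.
Each mole of Na₂CO₃ supplies 2 eq, so 144.3 / 2 = 72.16 mol.
Mass: 72.16 mol × 106 g/mol = 7649 g.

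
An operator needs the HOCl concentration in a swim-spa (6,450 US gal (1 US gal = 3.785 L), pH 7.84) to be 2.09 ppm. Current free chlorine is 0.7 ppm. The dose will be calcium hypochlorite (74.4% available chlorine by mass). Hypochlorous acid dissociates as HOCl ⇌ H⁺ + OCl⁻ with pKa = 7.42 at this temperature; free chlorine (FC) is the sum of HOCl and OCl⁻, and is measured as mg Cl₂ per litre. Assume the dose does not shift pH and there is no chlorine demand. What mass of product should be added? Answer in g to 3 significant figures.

Volume: 6,450 US gal × 3.785 L/gal = 24,413 L.
[OCl⁻]/[HOCl] = 10^(pH − pKa) = 10^(7.84 − 7.42) = 2.63; fraction as HOCl = 1/(1 + 2.63) = 0.2755.
Free chlorine required for 2.09 ppm HOCl: 2.09 / 0.2755 = 7.587 ppm.
FC to add: 7.587 − 0.7 = 6.887 mg/L as Cl₂.
Cl₂ equivalent: 6.887 mg/L × 24,413 L = 168.1 g.
Product at 74.4% available Cl: 168.1 / 0.744 = 226 g.

226 g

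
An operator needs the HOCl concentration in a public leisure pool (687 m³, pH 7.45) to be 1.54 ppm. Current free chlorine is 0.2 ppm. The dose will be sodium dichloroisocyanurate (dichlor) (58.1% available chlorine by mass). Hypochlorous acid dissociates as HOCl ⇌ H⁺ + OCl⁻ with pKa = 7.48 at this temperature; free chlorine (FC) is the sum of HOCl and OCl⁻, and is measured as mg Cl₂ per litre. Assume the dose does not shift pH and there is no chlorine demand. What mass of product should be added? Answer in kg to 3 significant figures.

3.28 kg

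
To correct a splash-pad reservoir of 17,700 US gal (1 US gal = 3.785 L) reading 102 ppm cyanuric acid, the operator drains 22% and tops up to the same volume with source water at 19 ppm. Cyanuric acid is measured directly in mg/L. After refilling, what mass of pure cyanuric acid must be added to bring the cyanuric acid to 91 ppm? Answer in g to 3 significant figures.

486 g

Volume: 17,700 US gal × 3.785 L/gal = 66,994 L.
After draining 22% and refilling: 102 × 0.78 + 19 × 0.22 = 83.74 ppm.
Deficit to target: 91 − 83.74 = 7.26 mg/L.
Mass: 7.26 mg/L × 66,994 L = 486.4 g cyanuric acid.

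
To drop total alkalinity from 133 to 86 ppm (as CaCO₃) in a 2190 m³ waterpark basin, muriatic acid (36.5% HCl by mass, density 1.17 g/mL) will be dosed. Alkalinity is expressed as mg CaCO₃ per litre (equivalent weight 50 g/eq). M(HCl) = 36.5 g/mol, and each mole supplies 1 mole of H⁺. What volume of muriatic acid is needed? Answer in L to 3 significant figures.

176 L

Volume: 2190 m³ = 2,190,000 L.
Alkalinity to neutralize: (133 − 86) = 47 mg/L as CaCO₃ × 2,190,000 L = 102,900 g as CaCO₃.
Equivalents of H⁺ required: 102,900 ÷ 50 g/eq = 2059 eq = 2059 mol HCl.
Mass of HCl: 2059 × 36.5 = 75,140 g.
Mass of 36.5% solution: 75,140 / 0.365 = 205,900 g.
Volume: 205,900 g ÷ 1.17 g/mL = 175,900 mL.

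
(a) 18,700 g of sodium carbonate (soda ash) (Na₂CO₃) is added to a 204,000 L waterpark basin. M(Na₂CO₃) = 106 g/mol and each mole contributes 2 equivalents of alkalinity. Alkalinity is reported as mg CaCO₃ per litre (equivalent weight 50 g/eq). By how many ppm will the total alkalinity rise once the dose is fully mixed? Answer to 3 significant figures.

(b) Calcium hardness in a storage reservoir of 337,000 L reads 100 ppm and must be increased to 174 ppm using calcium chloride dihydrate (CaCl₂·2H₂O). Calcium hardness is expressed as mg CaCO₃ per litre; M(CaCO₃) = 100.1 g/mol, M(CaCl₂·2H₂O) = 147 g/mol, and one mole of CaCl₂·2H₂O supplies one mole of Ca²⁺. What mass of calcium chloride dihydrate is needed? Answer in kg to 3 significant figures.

(a) 86.5 ppm; (b) 36.6 kg

(a) Moles of Na₂CO₃: 18,700 g ÷ 106 g/mol = 176.4 mol → 352.8 eq of alkalinity.
(a) As CaCO₃: 352.8 eq × 50 g/eq = 17,640 g.
(a) Rise: 17,640 g / 204,000 L × 1000 = 86.48 mg/L.

(b) Hardness to add: (174 − 100) = 74 mg/L as CaCO₃ × 337,000 L = 24,940 g as CaCO₃.
(b) Moles of Ca²⁺ (1 mol Ca²⁺ ≡ 1 mol CaCO₃): 24,940 / 100.1 g/mol = 249.1 mol.
(b) Mass of CaCl₂·2H₂O: 249.1 × 147 = 36,620 g.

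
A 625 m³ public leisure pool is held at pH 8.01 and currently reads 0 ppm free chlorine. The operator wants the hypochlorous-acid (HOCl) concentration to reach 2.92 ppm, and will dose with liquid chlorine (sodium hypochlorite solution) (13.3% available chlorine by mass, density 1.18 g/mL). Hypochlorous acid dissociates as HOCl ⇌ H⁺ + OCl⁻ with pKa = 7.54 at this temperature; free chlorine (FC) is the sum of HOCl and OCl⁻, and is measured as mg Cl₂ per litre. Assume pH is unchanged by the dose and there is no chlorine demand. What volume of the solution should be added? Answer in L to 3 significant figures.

Volume: 625 m³ = 625,000 L.
[OCl⁻]/[HOCl] = 10^(pH − pKa) = 10^(8.01 − 7.54) = 2.951; fraction as HOCl = 1/(1 + 2.951) = 0.2531.
Free chlorine required for 2.92 ppm HOCl: 2.92 / 0.2531 = 11.54 ppm.
FC to add: 11.54 − 0 = 11.54 mg/L as Cl₂.
Cl₂ equivalent: 11.54 mg/L × 625,000 L = 7211 g.
Product at 13.3% available Cl: 7211 / 0.133 = 54,220 g.
Volume: 54,220 g ÷ 1.18 g/mL = 45,950 mL.

45.9 L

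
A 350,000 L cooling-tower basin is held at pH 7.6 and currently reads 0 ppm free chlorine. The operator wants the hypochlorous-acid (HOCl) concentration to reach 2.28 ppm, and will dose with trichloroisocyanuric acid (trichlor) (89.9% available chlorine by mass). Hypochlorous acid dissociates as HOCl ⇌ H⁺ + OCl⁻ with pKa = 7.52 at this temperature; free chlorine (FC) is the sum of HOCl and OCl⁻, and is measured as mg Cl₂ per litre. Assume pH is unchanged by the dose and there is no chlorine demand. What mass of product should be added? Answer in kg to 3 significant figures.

[OCl⁻]/[HOCl] = 10^(pH − pKa) = 10^(7.6 − 7.52) = 1.202; fraction as HOCl = 1/(1 + 1.202) = 0.4541.
Free chlorine required for 2.28 ppm HOCl: 2.28 / 0.4541 = 5.021 ppm.
FC to add: 5.021 − 0 = 5.021 mg/L as Cl₂.
Cl₂ equivalent: 5.021 mg/L × 350,000 L = 1757 g.
Product at 89.9% available Cl: 1757 / 0.899 = 1955 g.

1.95 kg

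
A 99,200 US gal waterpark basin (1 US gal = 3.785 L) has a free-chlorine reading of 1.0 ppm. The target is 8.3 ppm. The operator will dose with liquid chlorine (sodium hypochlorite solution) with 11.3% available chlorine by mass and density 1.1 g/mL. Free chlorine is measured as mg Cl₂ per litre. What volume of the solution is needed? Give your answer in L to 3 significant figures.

Volume: 99,200 US gal × 3.785 L/gal = 375,472 L.
Chlorine deficit: 8.3 − 1.0 = 7.3 ppm = 7.3 mg/L as Cl₂.
Cl₂ equivalent needed: 7.3 mg/L × 375,472 L = 2,741,000 mg = 2741 g.
Product at 11.3% available chlorine: 2741 / 0.113 = 24,260 g.
Volume at density 1.1 g/mL: 24,260 g ÷ 1.1 g/mL = 22,050 mL.

22.1 L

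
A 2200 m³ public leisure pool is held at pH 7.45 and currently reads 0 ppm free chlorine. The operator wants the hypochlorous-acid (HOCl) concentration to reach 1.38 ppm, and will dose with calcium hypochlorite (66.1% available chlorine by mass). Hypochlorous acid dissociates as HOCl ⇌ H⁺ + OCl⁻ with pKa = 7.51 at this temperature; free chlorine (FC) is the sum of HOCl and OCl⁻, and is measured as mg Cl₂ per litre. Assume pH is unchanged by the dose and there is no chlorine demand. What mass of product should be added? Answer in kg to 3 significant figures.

Volume: 2200 m³ = 2,200,000 L.
[OCl⁻]/[HOCl] = 10^(pH − pKa) = 10^(7.45 − 7.51) = 0.871; fraction as HOCl = 1/(1 + 0.871) = 0.5345.
Free chlorine required for 1.38 ppm HOCl: 1.38 / 0.5345 = 2.582 ppm.
FC to add: 2.582 − 0 = 2.582 mg/L as Cl₂.
Cl₂ equivalent: 2.582 mg/L × 2,200,000 L = 5680 g.
Product at 66.1% available Cl: 5680 / 0.661 = 8593 g.

8.59 kg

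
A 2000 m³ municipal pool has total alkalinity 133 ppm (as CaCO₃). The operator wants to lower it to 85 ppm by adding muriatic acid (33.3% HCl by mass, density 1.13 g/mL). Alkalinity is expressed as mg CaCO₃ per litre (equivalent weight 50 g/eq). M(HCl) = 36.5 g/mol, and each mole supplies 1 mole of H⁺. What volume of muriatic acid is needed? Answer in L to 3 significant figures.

186 L

Volume: 2000 m³ = 2,000,000 L.
Alkalinity to neutralize: (133 − 85) = 48 mg/L as CaCO₃ × 2,000,000 L = 96,000 g as CaCO₃.
Equivalents of H⁺ required: 96,000 ÷ 50 g/eq = 1920 eq = 1920 mol HCl.
Mass of HCl: 1920 × 36.5 = 70,080 g.
Mass of 33.3% solution: 70,080 / 0.333 = 210,500 g.
Volume: 210,500 g ÷ 1.13 g/mL = 186,200 mL.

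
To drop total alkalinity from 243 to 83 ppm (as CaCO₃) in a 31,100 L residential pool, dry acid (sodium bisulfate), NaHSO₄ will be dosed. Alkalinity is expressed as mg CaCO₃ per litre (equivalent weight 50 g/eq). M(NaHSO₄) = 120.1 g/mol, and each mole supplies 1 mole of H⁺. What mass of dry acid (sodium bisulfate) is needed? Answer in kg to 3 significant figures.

Alkalinity to neutralize: (243 − 83) = 160 mg/L as CaCO₃ × 31,100 L = 4976 g as CaCO₃.
Equivalents of H⁺ required: 4976 ÷ 50 g/eq = 99.52 eq = 99.52 mol NaHSO₄.
Mass of NaHSO₄: 99.52 × 120.1 = 11,950 g.

12.0 kg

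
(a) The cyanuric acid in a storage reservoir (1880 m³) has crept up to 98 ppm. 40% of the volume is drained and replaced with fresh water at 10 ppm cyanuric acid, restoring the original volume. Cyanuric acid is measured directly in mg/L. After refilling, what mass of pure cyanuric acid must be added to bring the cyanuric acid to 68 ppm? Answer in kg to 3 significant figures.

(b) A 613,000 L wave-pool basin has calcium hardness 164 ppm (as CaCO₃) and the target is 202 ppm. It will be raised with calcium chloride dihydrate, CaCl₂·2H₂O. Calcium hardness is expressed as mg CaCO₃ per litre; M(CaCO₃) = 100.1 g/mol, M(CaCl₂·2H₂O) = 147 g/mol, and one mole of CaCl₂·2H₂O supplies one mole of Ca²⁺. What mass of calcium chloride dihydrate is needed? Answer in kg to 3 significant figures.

(a) Volume: 1880 m³ = 1,880,000 L.
(a) After draining 40% and refilling: 98 × 0.60 + 10 × 0.40 = 62.8 ppm.
(a) Deficit to target: 68 − 62.8 = 5.2 mg/L.
(a) Mass: 5.2 mg/L × 1,880,000 L = 9776 g cyanuric acid.

(b) Hardness to add: (202 − 164) = 38 mg/L as CaCO₃ × 613,000 L = 23,290 g as CaCO₃.
(b) Moles of Ca²⁺ (1 mol Ca²⁺ ≡ 1 mol CaCO₃): 23,290 / 100.1 g/mol = 232.7 mol.
(b) Mass of CaCl₂·2H₂O: 232.7 × 147 = 34,210 g.

(a) 9.78 kg; (b) 34.2 kg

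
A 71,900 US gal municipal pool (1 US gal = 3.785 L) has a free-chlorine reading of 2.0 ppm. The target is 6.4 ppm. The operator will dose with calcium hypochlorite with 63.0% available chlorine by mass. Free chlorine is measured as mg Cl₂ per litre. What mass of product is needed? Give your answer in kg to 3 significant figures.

1.90 kg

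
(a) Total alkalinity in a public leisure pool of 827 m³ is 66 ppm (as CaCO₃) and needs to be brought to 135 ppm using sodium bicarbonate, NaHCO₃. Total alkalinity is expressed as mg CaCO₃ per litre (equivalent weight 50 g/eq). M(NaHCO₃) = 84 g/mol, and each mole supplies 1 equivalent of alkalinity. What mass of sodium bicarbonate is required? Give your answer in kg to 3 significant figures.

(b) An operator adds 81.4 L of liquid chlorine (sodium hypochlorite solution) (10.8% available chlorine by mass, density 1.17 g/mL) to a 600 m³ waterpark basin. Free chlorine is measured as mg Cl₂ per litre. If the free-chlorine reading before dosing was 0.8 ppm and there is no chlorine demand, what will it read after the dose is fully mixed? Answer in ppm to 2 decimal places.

(a) 95.9 kg; (b) 17.94 ppm

(a) Volume: 827 m³ = 827,000 L.
(a) Alkalinity to add: (135 − 66) = 69 mg/L as CaCO₃ × 827,000 L = 57,060 g as CaCO₃.
(a) Equivalents: 57,060 g ÷ 50 g/eq = 1141 eq.
(a) NaHCO₃ supplies 1 eq per mole → 1141 mol.
(a) Mass: 1141 mol × 84 g/mol = 95,870 g.

(b) Volume: 600 m³ = 600,000 L.
(b) Mass of solution: 81.4 L × 1000 mL/L × 1.17 g/mL = 95,240 g.
(b) Available chlorine delivered: 95,240 g × 0.108 = 10,290 g as Cl₂.
(b) Concentration rise: 10,290 g / 600,000 L = 17.14 mg/L = 17.14 ppm.
(b) Final FC: 0.8 + 17.14 = 17.94 ppm.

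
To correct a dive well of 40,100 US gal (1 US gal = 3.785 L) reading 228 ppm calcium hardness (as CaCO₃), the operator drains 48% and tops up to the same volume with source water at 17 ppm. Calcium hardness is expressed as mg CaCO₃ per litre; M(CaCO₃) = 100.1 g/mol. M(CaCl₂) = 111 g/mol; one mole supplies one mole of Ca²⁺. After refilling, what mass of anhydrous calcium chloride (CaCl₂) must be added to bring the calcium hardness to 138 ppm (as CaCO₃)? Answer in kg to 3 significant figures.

Volume: 40,100 US gal × 3.785 L/gal = 151,778 L.
After draining 48% and refilling: 228 × 0.52 + 17 × 0.48 = 126.72 ppm.
Deficit to target: 138 − 126.72 = 11.28 mg/L.
As CaCO₃: 11.28 mg/L × 151,778 L = 1712 g; ÷ 100.1 = 17.1 mol Ca²⁺.
Mass: 17.1 × 111 = 1898 g.

1.90 kg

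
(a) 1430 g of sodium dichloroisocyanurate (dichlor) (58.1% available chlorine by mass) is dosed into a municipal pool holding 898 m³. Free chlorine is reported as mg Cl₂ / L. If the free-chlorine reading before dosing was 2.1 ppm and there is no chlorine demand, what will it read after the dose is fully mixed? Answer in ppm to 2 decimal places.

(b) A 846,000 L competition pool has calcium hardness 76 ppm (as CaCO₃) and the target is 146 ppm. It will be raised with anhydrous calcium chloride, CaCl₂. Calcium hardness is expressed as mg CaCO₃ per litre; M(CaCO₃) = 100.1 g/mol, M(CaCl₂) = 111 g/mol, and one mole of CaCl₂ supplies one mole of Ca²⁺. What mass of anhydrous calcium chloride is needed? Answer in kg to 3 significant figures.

(a) 3.03 ppm; (b) 65.7 kg

(a) Volume: 898 m³ = 898,000 L.
(a) Available chlorine delivered: 1430 g × 0.581 = 830.8 g as Cl₂.
(a) Concentration rise: 830.8 g / 898,000 L = 0.9252 mg/L = 0.93 ppm.
(a) Final FC: 2.1 + 0.93 = 3.03 ppm.

(b) Hardness to add: (146 − 76) = 70 mg/L as CaCO₃ × 846,000 L = 59,220 g as CaCO₃.
(b) Moles of Ca²⁺ (1 mol Ca²⁺ ≡ 1 mol CaCO₃): 59,220 / 100.1 g/mol = 591.6 mol.
(b) Mass of CaCl₂: 591.6 × 111 = 65,670 g.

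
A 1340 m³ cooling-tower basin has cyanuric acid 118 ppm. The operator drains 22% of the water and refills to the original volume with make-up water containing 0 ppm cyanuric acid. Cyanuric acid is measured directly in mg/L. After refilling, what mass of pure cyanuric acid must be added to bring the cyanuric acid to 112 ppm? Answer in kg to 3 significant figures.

26.7 kg

Volume: 1340 m³ = 1,340,000 L.
After draining 22% and refilling: 118 × 0.78 + 0 × 0.22 = 92.04 ppm.
Deficit to target: 112 − 92.04 = 19.96 mg/L.
Mass: 19.96 mg/L × 1,340,000 L = 26,750 g cyanuric acid.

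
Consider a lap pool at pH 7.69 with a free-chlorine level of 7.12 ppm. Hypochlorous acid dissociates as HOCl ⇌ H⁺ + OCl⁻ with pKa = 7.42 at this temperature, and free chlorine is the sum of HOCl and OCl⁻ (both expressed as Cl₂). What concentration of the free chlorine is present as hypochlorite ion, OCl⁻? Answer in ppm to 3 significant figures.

[OCl⁻]/[HOCl] = 10^(pH − pKa) = 10^(7.69 − 7.42) = 10^0.27 = 1.862.
Fraction as HOCl = 1 / (1 + 1.862) = 0.3494.
OCl⁻ = (1 − 0.3494) × 7.12 ppm = 4.632 ppm.

4.63 ppm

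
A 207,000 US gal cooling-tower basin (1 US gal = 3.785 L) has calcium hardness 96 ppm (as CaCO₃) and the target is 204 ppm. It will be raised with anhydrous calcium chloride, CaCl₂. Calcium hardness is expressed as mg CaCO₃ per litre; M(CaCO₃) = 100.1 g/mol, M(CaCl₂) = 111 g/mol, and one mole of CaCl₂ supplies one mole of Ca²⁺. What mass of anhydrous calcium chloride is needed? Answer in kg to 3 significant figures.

Volume: 207,000 US gal × 3.785 L/gal = 783,495 L.
Hardness to add: (204 − 96) = 108 mg/L as CaCO₃ × 783,495 L = 84,620 g as CaCO₃.
Moles of Ca²⁺ (1 mol Ca²⁺ ≡ 1 mol CaCO₃): 84,620 / 100.1 g/mol = 845.3 mol.
Mass of CaCl₂: 845.3 × 111 = 93,830 g.

93.8 kg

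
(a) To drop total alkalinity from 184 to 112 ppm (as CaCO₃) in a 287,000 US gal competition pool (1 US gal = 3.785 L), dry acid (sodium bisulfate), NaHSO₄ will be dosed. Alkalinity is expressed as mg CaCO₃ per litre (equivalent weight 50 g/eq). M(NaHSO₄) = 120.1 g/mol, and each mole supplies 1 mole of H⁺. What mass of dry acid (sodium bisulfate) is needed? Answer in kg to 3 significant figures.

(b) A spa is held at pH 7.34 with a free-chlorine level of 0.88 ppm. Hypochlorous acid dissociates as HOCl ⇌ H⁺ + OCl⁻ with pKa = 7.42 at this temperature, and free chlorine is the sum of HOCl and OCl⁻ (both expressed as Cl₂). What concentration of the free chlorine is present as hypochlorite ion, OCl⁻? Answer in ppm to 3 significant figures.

(a) 188 kg; (b) 0.400 ppm

(a) Volume: 287,000 US gal × 3.785 L/gal = 1,086,295 L.
(a) Alkalinity to neutralize: (184 − 112) = 72 mg/L as CaCO₃ × 1,086,295 L = 78,210 g as CaCO₃.
(a) Equivalents of H⁺ required: 78,210 ÷ 50 g/eq = 1564 eq = 1564 mol NaHSO₄.
(a) Mass of NaHSO₄: 1564 × 120.1 = 187,900 g.

(b) [OCl⁻]/[HOCl] = 10^(pH − pKa) = 10^(7.34 − 7.42) = 10^-0.08 = 0.8318.
(b) Fraction as HOCl = 1 / (1 + 0.8318) = 0.5459.
(b) OCl⁻ = (1 − 0.5459) × 0.88 ppm = 0.3996 ppm.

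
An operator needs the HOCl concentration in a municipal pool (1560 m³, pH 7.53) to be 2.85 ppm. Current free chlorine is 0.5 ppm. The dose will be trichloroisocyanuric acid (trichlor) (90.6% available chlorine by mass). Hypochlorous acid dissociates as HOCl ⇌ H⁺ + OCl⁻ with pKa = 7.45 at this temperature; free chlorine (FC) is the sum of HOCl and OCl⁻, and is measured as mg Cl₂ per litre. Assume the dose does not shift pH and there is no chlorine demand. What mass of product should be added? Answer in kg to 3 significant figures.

Volume: 1560 m³ = 1,560,000 L.
[OCl⁻]/[HOCl] = 10^(pH − pKa) = 10^(7.53 − 7.45) = 1.202; fraction as HOCl = 1/(1 + 1.202) = 0.4541.
Free chlorine required for 2.85 ppm HOCl: 2.85 / 0.4541 = 6.276 ppm.
FC to add: 6.276 − 0.5 = 5.776 mg/L as Cl₂.
Cl₂ equivalent: 5.776 mg/L × 1,560,000 L = 9011 g.
Product at 90.6% available Cl: 9011 / 0.906 = 9946 g.

9.95 kg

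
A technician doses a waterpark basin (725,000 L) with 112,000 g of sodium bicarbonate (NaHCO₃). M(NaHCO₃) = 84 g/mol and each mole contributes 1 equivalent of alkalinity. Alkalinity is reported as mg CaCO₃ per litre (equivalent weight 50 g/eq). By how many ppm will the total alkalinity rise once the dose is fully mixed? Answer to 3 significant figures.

92.0 ppm

Moles of NaHCO₃: 112,000 g ÷ 84 g/mol = 1333 mol → 1333 eq of alkalinity.
As CaCO₃: 1333 eq × 50 g/eq = 66,670 g.
Rise: 66,670 g / 725,000 L × 1000 = 91.95 mg/L.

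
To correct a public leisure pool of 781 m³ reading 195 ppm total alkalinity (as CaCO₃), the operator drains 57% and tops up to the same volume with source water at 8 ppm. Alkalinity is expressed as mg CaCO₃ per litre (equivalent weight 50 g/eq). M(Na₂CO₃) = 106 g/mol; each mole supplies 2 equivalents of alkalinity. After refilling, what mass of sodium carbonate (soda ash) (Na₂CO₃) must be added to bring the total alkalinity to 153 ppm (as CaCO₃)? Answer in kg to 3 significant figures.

53.5 kg

Volume: 781 m³ = 781,000 L.
After draining 57% and refilling: 195 × 0.43 + 8 × 0.57 = 88.41 ppm.
Deficit to target: 153 − 88.41 = 64.59 mg/L.
As CaCO₃: 64.59 mg/L × 781,000 L = 50,440 g; ÷ 50 g/eq ÷ 2 = 504.4 mol Na₂CO₃.
Mass: 504.4 × 106 = 53,470 g.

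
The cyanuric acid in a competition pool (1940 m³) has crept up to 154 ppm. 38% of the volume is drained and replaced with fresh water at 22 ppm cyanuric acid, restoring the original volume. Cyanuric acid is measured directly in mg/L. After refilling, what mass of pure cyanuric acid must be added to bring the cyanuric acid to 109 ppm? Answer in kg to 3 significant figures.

10.0 kg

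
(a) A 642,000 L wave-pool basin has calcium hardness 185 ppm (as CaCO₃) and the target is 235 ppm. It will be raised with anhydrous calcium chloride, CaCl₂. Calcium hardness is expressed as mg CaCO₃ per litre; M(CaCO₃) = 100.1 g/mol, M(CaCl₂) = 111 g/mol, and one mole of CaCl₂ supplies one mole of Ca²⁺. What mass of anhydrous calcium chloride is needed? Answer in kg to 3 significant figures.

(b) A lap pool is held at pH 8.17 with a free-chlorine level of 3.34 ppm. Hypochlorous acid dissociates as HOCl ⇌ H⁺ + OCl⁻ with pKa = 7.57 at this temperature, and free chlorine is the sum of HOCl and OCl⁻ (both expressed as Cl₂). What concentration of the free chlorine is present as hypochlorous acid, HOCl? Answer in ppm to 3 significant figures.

(a) 35.6 kg; (b) 0.671 ppm

(a) Hardness to add: (235 − 185) = 50 mg/L as CaCO₃ × 642,000 L = 32,100 g as CaCO₃.
(a) Moles of Ca²⁺ (1 mol Ca²⁺ ≡ 1 mol CaCO₃): 32,100 / 100.1 g/mol = 320.7 mol.
(a) Mass of CaCl₂: 320.7 × 111 = 35,600 g.

(b) [OCl⁻]/[HOCl] = 10^(pH − pKa) = 10^(8.17 − 7.57) = 10^0.60 = 3.981.
(b) Fraction as HOCl = 1 / (1 + 3.981) = 0.2008.
(b) HOCl = 0.2008 × 3.34 ppm = 0.6705 ppm.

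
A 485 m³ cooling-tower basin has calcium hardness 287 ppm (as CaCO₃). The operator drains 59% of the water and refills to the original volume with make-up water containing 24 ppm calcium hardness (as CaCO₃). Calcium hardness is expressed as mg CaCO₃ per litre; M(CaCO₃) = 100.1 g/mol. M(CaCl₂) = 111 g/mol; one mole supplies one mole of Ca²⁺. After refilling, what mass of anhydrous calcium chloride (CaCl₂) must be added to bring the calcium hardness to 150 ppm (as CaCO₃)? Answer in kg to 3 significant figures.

Volume: 485 m³ = 485,000 L.
After draining 59% and refilling: 287 × 0.41 + 24 × 0.59 = 131.83 ppm.
Deficit to target: 150 − 131.83 = 18.17 mg/L.
As CaCO₃: 18.17 mg/L × 485,000 L = 8812 g; ÷ 100.1 = 88.04 mol Ca²⁺.
Mass: 88.04 × 111 = 9772 g.

9.77 kg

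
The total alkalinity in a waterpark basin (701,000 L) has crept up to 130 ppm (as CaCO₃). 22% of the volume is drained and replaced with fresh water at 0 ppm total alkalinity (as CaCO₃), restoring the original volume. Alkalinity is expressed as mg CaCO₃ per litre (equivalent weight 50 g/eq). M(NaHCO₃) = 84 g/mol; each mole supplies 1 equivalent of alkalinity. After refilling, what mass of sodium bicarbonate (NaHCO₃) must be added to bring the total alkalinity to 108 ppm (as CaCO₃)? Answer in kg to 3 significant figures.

After draining 22% and refilling: 130 × 0.78 + 0 × 0.22 = 101.4 ppm.
Deficit to target: 108 − 101.4 = 6.6 mg/L.
As CaCO₃: 6.6 mg/L × 701,000 L = 4627 g; ÷ 50 g/eq ÷ 1 = 92.53 mol NaHCO₃.
Mass: 92.53 × 84 = 7773 g.

7.77 kg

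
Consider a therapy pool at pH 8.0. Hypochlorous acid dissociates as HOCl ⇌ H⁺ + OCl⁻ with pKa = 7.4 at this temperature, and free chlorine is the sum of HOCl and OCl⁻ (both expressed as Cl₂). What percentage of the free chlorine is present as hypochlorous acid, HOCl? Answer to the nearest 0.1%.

[OCl⁻]/[HOCl] = 10^(pH − pKa) = 10^(8.0 − 7.4) = 10^0.60 = 3.981.
Fraction as HOCl = 1 / (1 + 3.981) = 0.2008.

20.1%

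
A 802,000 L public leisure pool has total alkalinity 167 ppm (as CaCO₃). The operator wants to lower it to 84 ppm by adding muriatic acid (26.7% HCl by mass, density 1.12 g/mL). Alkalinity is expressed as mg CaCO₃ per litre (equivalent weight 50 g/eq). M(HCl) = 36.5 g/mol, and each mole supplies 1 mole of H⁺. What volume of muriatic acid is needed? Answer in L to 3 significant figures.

162 L

Alkalinity to neutralize: (167 − 84) = 83 mg/L as CaCO₃ × 802,000 L = 66,570 g as CaCO₃.
Equivalents of H⁺ required: 66,570 ÷ 50 g/eq = 1331 eq = 1331 mol HCl.
Mass of HCl: 1331 × 36.5 = 48,590 g.
Mass of 26.7% solution: 48,590 / 0.267 = 182,000 g.
Volume: 182,000 g ÷ 1.12 g/mL = 162,500 mL.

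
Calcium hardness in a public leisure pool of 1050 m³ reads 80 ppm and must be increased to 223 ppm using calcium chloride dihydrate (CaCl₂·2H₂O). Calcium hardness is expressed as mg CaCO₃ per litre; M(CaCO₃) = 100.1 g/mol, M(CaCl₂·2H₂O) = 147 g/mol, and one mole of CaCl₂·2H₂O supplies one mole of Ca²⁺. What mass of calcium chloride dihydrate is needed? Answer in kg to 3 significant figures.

Volume: 1050 m³ = 1,050,000 L.
Hardness to add: (223 − 80) = 143 mg/L as CaCO₃ × 1,050,000 L = 150,200 g as CaCO₃.
Moles of Ca²⁺ (1 mol Ca²⁺ ≡ 1 mol CaCO₃): 150,200 / 100.1 g/mol = 1500 mol.
Mass of CaCl₂·2H₂O: 1500 × 147 = 220,500 g.

220 kg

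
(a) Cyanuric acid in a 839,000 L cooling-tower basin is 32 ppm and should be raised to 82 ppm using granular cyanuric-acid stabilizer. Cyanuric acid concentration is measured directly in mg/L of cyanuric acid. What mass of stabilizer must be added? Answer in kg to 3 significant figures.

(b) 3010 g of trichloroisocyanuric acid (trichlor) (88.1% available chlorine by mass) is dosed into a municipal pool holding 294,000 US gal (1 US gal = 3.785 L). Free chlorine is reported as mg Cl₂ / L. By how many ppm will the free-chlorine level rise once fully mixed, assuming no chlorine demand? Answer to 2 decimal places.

(a) CYA to add: (82 − 32) = 50 mg/L × 839,000 L = 41,950 g cyanuric acid.

(b) Volume: 294,000 US gal × 3.785 L/gal = 1,112,790 L.
(b) Available chlorine delivered: 3010 g × 0.881 = 2652 g as Cl₂.
(b) Concentration rise: 2652 g / 1,112,790 L = 2.383 mg/L = 2.38 ppm.

(a) 42.0 kg; (b) 2.38 ppm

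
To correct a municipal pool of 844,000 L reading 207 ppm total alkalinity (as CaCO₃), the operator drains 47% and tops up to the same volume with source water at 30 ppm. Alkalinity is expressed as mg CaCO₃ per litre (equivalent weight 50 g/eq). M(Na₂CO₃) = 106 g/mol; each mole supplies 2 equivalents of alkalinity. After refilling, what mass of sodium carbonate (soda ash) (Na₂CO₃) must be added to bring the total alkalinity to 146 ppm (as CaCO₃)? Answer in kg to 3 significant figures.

19.9 kg

After draining 47% and refilling: 207 × 0.53 + 30 × 0.47 = 123.81 ppm.
Deficit to target: 146 − 123.81 = 22.19 mg/L.
As CaCO₃: 22.19 mg/L × 844,000 L = 18,730 g; ÷ 50 g/eq ÷ 2 = 187.3 mol Na₂CO₃.
Mass: 187.3 × 106 = 19,850 g.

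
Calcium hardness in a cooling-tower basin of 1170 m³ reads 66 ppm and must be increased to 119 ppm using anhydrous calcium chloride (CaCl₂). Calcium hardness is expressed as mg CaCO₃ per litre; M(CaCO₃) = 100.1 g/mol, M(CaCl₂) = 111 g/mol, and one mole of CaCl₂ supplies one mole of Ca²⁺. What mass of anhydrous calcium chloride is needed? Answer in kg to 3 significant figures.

68.8 kg

Volume: 1170 m³ = 1,170,000 L.
Hardness to add: (119 − 66) = 53 mg/L as CaCO₃ × 1,170,000 L = 62,010 g as CaCO₃.
Moles of Ca²⁺ (1 mol Ca²⁺ ≡ 1 mol CaCO₃): 62,010 / 100.1 g/mol = 619.5 mol.
Mass of CaCl₂: 619.5 × 111 = 68,760 g.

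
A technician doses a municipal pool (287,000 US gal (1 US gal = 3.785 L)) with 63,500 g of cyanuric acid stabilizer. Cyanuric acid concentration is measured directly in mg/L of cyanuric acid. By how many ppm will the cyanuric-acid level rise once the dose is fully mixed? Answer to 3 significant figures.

Volume: 287,000 US gal × 3.785 L/gal = 1,086,295 L.
Rise: 63,500 g / 1,086,295 L × 1000 = 58.46 mg/L.

58.5 ppm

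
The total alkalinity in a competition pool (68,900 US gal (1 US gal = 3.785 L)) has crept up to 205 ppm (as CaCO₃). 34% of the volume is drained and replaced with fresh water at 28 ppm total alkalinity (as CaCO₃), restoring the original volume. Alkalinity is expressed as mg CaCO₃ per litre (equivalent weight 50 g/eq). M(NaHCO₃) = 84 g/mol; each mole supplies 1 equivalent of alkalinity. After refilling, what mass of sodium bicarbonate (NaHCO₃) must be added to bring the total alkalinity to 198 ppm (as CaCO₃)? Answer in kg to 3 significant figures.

23.3 kg

Volume: 68,900 US gal × 3.785 L/gal = 260,786 L.
After draining 34% and refilling: 205 × 0.66 + 28 × 0.34 = 144.82 ppm.
Deficit to target: 198 − 144.82 = 53.18 mg/L.
As CaCO₃: 53.18 mg/L × 260,786 L = 13,870 g; ÷ 50 g/eq ÷ 1 = 277.4 mol NaHCO₃.
Mass: 277.4 × 84 = 23,300 g.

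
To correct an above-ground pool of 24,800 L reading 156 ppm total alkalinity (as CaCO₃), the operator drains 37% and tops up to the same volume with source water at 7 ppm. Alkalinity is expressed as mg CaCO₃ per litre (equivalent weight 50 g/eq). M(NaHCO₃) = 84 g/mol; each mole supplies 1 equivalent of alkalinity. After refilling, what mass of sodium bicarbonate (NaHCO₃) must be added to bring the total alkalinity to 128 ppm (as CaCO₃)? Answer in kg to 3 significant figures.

After draining 37% and refilling: 156 × 0.63 + 7 × 0.37 = 100.87 ppm.
Deficit to target: 128 − 100.87 = 27.13 mg/L.
As CaCO₃: 27.13 mg/L × 24,800 L = 672.8 g; ÷ 50 g/eq ÷ 1 = 13.46 mol NaHCO₃.
Mass: 13.46 × 84 = 1130 g.

1.13 kg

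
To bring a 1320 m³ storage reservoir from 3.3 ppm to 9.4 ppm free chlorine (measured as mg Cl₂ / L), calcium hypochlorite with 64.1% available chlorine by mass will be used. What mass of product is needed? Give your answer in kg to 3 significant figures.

12.6 kg

Volume: 1320 m³ = 1,320,000 L.
Chlorine deficit: 9.4 − 3.3 = 6.1 ppm = 6.1 mg/L as Cl₂.
Cl₂ equivalent needed: 6.1 mg/L × 1,320,000 L = 8,052,000 mg = 8052 g.
Product at 64.1% available chlorine: 8052 / 0.641 = 12,560 g.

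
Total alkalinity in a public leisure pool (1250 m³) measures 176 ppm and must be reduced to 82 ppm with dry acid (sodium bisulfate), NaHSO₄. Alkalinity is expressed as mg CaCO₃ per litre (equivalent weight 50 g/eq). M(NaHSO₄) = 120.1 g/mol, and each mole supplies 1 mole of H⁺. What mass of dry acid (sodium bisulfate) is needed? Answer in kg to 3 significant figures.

Volume: 1250 m³ = 1,250,000 L.
Alkalinity to neutralize: (176 − 82) = 94 mg/L as CaCO₃ × 1,250,000 L = 117,500 g as CaCO₃.
Equivalents of H⁺ required: 117,500 ÷ 50 g/eq = 2350 eq = 2350 mol NaHSO₄.
Mass of NaHSO₄: 2350 × 120.1 = 282,200 g.

282 kg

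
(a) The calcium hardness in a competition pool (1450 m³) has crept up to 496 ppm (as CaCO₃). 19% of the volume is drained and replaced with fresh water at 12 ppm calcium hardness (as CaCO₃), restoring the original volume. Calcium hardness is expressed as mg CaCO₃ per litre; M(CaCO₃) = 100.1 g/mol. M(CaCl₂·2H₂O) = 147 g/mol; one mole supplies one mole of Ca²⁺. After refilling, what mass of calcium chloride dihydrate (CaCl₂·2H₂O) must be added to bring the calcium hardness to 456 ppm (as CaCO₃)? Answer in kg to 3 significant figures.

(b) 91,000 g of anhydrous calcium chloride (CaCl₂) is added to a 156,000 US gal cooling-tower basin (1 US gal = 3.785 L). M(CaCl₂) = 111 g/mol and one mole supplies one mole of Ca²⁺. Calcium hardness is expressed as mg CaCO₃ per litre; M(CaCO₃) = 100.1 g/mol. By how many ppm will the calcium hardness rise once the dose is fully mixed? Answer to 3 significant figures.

(a) 111 kg; (b) 139 ppm

(a) Volume: 1450 m³ = 1,450,000 L.
(a) After draining 19% and refilling: 496 × 0.81 + 12 × 0.19 = 404.04 ppm.
(a) Deficit to target: 456 − 404.04 = 51.96 mg/L.
(a) As CaCO₃: 51.96 mg/L × 1,450,000 L = 75,340 g; ÷ 100.1 = 752.7 mol Ca²⁺.
(a) Mass: 752.7 × 147 = 110,600 g.

(b) Volume: 156,000 US gal × 3.785 L/gal = 590,460 L.
(b) Moles of Ca²⁺: 91,000 g ÷ 111 g/mol = 819.8 mol.
(b) As CaCO₃: 819.8 mol × 100.1 g/mol = 82,060 g.
(b) Rise: 82,060 g / 590,460 L × 1000 = 139 mg/L.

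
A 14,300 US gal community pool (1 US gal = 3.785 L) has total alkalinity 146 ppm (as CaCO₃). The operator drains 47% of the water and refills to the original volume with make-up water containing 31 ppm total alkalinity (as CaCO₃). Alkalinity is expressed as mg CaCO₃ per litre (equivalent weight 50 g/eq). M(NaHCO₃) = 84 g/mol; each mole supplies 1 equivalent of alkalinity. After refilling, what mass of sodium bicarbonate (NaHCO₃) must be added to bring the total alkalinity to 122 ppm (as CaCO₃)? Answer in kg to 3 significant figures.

2.73 kg

Volume: 14,300 US gal × 3.785 L/gal = 54,126 L.
After draining 47% and refilling: 146 × 0.53 + 31 × 0.47 = 91.95 ppm.
Deficit to target: 122 − 91.95 = 30.05 mg/L.
As CaCO₃: 30.05 mg/L × 54,126 L = 1626 g; ÷ 50 g/eq ÷ 1 = 32.53 mol NaHCO₃.
Mass: 32.53 × 84 = 2732 g.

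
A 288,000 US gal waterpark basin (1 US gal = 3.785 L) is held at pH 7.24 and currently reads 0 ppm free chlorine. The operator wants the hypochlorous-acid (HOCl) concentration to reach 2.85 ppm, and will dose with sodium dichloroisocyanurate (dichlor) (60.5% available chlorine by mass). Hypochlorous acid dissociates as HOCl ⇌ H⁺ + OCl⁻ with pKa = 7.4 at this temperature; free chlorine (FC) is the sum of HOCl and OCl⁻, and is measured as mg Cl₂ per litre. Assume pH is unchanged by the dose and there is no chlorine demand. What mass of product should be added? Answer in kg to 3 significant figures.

8.69 kg

Volume: 288,000 US gal × 3.785 L/gal = 1,090,080 L.
[OCl⁻]/[HOCl] = 10^(pH − pKa) = 10^(7.24 − 7.4) = 0.6918; fraction as HOCl = 1/(1 + 0.6918) = 0.5911.
Free chlorine required for 2.85 ppm HOCl: 2.85 / 0.5911 = 4.822 ppm.
FC to add: 4.822 − 0 = 4.822 mg/L as Cl₂.
Cl₂ equivalent: 4.822 mg/L × 1,090,080 L = 5256 g.
Product at 60.5% available Cl: 5256 / 0.605 = 8688 g.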